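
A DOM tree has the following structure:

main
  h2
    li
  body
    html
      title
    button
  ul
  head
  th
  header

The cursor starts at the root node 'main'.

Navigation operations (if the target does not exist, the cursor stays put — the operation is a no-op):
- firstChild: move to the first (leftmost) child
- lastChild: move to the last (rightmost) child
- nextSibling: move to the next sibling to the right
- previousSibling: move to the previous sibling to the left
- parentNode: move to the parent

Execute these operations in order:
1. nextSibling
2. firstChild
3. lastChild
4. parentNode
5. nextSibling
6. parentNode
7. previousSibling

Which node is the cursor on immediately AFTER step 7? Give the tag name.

After 1 (nextSibling): main (no-op, stayed)
After 2 (firstChild): h2
After 3 (lastChild): li
After 4 (parentNode): h2
After 5 (nextSibling): body
After 6 (parentNode): main
After 7 (previousSibling): main (no-op, stayed)

Answer: main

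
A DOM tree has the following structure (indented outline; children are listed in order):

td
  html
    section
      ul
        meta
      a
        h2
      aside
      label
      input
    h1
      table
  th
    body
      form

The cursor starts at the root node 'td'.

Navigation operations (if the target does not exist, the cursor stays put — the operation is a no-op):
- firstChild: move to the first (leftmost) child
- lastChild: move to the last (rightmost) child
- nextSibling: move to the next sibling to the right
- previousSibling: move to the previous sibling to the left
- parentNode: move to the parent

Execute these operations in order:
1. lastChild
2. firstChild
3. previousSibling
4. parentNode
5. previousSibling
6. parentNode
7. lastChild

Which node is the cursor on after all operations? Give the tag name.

Answer: th

Derivation:
After 1 (lastChild): th
After 2 (firstChild): body
After 3 (previousSibling): body (no-op, stayed)
After 4 (parentNode): th
After 5 (previousSibling): html
After 6 (parentNode): td
After 7 (lastChild): th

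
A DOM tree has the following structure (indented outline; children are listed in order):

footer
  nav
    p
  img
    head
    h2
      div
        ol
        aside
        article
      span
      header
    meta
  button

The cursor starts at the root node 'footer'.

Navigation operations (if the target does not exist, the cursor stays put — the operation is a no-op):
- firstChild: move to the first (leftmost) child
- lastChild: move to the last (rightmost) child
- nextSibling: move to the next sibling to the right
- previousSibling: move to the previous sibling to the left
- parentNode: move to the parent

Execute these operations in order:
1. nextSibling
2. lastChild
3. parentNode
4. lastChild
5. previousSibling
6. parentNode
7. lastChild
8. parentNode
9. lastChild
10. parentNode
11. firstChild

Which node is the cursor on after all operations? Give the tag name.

After 1 (nextSibling): footer (no-op, stayed)
After 2 (lastChild): button
After 3 (parentNode): footer
After 4 (lastChild): button
After 5 (previousSibling): img
After 6 (parentNode): footer
After 7 (lastChild): button
After 8 (parentNode): footer
After 9 (lastChild): button
After 10 (parentNode): footer
After 11 (firstChild): nav

Answer: nav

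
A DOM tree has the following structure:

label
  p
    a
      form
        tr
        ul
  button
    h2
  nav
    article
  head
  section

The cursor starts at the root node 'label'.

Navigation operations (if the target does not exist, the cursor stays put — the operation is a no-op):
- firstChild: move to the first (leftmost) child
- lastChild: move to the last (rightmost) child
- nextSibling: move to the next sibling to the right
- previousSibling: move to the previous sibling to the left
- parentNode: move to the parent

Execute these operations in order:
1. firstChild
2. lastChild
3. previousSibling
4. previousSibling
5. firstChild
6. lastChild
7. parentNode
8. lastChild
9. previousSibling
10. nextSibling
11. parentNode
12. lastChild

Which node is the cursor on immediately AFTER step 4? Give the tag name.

Answer: a

Derivation:
After 1 (firstChild): p
After 2 (lastChild): a
After 3 (previousSibling): a (no-op, stayed)
After 4 (previousSibling): a (no-op, stayed)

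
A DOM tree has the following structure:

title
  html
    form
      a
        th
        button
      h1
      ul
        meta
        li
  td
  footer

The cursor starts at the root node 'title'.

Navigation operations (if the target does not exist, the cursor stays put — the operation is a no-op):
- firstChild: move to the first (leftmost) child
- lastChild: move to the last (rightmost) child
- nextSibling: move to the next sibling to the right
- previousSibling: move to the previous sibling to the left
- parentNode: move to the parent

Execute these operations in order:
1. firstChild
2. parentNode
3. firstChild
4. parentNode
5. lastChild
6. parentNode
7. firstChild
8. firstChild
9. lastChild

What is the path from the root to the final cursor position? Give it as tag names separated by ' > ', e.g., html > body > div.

After 1 (firstChild): html
After 2 (parentNode): title
After 3 (firstChild): html
After 4 (parentNode): title
After 5 (lastChild): footer
After 6 (parentNode): title
After 7 (firstChild): html
After 8 (firstChild): form
After 9 (lastChild): ul

Answer: title > html > form > ul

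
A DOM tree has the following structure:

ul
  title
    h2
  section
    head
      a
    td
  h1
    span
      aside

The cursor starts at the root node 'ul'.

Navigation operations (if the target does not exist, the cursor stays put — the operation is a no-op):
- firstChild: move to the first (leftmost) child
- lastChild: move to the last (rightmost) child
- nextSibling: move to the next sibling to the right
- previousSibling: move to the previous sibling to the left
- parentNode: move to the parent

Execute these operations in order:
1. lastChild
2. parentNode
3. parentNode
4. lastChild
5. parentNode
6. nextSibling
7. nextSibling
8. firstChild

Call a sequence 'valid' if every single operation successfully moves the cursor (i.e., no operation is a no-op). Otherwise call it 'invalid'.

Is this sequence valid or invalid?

Answer: invalid

Derivation:
After 1 (lastChild): h1
After 2 (parentNode): ul
After 3 (parentNode): ul (no-op, stayed)
After 4 (lastChild): h1
After 5 (parentNode): ul
After 6 (nextSibling): ul (no-op, stayed)
After 7 (nextSibling): ul (no-op, stayed)
After 8 (firstChild): title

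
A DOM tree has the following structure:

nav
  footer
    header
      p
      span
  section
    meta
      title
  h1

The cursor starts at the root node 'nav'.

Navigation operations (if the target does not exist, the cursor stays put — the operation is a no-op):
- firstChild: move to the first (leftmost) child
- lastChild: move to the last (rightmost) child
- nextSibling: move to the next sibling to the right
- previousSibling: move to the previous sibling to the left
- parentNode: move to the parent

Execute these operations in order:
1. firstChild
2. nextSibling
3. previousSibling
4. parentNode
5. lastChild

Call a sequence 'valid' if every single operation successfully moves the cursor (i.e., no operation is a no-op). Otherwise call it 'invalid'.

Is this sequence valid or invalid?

Answer: valid

Derivation:
After 1 (firstChild): footer
After 2 (nextSibling): section
After 3 (previousSibling): footer
After 4 (parentNode): nav
After 5 (lastChild): h1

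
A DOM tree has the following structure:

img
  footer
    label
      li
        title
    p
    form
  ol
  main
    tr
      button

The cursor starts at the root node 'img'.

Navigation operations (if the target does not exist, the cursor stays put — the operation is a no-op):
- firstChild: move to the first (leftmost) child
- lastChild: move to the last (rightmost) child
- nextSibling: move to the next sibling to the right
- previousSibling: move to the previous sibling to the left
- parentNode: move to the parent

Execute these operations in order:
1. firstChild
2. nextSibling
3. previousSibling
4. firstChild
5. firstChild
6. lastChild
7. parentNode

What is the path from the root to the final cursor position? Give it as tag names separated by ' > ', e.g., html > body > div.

After 1 (firstChild): footer
After 2 (nextSibling): ol
After 3 (previousSibling): footer
After 4 (firstChild): label
After 5 (firstChild): li
After 6 (lastChild): title
After 7 (parentNode): li

Answer: img > footer > label > li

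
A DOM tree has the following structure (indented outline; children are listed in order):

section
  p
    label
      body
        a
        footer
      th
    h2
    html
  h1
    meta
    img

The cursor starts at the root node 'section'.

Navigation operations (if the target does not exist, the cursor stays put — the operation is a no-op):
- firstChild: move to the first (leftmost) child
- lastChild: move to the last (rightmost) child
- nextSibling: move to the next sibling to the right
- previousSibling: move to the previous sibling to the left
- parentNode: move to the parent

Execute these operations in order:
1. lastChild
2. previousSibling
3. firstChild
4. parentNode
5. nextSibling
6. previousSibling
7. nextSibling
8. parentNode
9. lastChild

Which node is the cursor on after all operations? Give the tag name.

After 1 (lastChild): h1
After 2 (previousSibling): p
After 3 (firstChild): label
After 4 (parentNode): p
After 5 (nextSibling): h1
After 6 (previousSibling): p
After 7 (nextSibling): h1
After 8 (parentNode): section
After 9 (lastChild): h1

Answer: h1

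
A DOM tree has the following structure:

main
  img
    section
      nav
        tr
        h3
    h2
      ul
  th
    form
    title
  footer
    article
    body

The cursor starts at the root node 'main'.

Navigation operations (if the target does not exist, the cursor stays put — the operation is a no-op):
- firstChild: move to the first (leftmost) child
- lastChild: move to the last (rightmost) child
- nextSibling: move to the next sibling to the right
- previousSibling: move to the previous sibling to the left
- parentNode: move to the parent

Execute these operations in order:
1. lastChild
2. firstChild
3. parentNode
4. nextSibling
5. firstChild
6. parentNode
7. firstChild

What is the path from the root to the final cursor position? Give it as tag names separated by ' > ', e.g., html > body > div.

After 1 (lastChild): footer
After 2 (firstChild): article
After 3 (parentNode): footer
After 4 (nextSibling): footer (no-op, stayed)
After 5 (firstChild): article
After 6 (parentNode): footer
After 7 (firstChild): article

Answer: main > footer > article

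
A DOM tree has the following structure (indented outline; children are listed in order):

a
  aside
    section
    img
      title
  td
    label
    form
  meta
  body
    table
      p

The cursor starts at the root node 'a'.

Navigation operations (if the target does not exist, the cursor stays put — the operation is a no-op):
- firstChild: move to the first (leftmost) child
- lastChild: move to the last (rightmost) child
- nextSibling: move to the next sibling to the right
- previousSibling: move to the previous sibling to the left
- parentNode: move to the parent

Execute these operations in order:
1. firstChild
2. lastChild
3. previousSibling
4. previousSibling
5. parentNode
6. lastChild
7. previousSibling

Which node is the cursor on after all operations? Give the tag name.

Answer: section

Derivation:
After 1 (firstChild): aside
After 2 (lastChild): img
After 3 (previousSibling): section
After 4 (previousSibling): section (no-op, stayed)
After 5 (parentNode): aside
After 6 (lastChild): img
After 7 (previousSibling): section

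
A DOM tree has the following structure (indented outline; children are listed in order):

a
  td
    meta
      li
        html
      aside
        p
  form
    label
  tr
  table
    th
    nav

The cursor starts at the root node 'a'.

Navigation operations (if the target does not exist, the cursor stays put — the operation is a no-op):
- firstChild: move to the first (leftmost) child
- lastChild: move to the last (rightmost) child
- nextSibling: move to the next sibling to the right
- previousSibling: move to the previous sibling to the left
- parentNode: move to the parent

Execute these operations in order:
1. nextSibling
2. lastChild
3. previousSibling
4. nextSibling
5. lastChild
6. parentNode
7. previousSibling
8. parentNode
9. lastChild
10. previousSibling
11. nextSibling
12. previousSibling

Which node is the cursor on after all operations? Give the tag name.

Answer: tr

Derivation:
After 1 (nextSibling): a (no-op, stayed)
After 2 (lastChild): table
After 3 (previousSibling): tr
After 4 (nextSibling): table
After 5 (lastChild): nav
After 6 (parentNode): table
After 7 (previousSibling): tr
After 8 (parentNode): a
After 9 (lastChild): table
After 10 (previousSibling): tr
After 11 (nextSibling): table
After 12 (previousSibling): tr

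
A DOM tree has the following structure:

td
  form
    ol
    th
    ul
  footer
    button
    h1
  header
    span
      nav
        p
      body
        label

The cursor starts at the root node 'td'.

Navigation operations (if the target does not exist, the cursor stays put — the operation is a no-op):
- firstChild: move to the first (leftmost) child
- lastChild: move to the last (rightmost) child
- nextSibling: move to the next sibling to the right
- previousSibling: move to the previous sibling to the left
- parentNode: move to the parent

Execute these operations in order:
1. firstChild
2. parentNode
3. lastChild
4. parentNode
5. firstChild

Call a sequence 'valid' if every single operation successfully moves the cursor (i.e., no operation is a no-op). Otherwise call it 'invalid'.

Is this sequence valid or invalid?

Answer: valid

Derivation:
After 1 (firstChild): form
After 2 (parentNode): td
After 3 (lastChild): header
After 4 (parentNode): td
After 5 (firstChild): form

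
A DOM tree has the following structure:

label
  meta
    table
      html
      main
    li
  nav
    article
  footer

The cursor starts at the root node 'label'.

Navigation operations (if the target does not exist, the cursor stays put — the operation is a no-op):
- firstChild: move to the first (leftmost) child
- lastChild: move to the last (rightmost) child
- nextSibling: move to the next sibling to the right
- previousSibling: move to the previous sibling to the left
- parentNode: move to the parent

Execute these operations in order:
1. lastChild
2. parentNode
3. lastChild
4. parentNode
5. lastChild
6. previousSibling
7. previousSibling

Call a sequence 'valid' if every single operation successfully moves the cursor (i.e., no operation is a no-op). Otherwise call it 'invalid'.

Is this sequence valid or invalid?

Answer: valid

Derivation:
After 1 (lastChild): footer
After 2 (parentNode): label
After 3 (lastChild): footer
After 4 (parentNode): label
After 5 (lastChild): footer
After 6 (previousSibling): nav
After 7 (previousSibling): meta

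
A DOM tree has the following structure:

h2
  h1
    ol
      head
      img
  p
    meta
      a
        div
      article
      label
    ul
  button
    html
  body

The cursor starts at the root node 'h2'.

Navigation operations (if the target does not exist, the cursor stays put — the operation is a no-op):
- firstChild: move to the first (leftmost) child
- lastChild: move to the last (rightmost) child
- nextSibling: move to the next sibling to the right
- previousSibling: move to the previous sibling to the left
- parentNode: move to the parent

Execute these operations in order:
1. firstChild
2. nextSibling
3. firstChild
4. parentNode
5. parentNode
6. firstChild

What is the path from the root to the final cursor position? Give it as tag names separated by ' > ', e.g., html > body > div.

After 1 (firstChild): h1
After 2 (nextSibling): p
After 3 (firstChild): meta
After 4 (parentNode): p
After 5 (parentNode): h2
After 6 (firstChild): h1

Answer: h2 > h1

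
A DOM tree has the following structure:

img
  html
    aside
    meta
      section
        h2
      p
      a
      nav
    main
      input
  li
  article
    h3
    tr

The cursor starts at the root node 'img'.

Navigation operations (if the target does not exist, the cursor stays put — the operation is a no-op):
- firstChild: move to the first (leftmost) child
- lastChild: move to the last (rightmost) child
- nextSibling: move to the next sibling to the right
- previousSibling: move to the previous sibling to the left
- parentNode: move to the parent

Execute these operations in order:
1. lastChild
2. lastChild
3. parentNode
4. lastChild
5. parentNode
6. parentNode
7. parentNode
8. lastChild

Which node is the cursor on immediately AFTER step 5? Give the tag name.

After 1 (lastChild): article
After 2 (lastChild): tr
After 3 (parentNode): article
After 4 (lastChild): tr
After 5 (parentNode): article

Answer: article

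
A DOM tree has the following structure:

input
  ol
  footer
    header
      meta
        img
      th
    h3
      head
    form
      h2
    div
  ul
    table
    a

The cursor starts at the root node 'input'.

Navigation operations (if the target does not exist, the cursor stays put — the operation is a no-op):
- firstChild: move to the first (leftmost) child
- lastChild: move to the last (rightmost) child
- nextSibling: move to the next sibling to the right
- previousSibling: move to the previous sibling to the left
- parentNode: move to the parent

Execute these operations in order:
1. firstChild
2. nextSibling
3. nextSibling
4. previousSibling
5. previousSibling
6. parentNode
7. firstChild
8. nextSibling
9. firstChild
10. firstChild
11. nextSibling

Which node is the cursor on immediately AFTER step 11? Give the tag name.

After 1 (firstChild): ol
After 2 (nextSibling): footer
After 3 (nextSibling): ul
After 4 (previousSibling): footer
After 5 (previousSibling): ol
After 6 (parentNode): input
After 7 (firstChild): ol
After 8 (nextSibling): footer
After 9 (firstChild): header
After 10 (firstChild): meta
After 11 (nextSibling): th

Answer: th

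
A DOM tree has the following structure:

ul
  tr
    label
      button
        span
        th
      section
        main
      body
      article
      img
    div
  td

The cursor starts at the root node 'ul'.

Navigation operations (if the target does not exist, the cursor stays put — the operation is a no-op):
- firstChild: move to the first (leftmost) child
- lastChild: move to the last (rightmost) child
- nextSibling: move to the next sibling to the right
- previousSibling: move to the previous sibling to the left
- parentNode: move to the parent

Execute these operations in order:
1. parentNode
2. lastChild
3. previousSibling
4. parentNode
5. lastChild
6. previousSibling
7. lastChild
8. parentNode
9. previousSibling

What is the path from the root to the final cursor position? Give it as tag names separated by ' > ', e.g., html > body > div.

Answer: ul > tr

Derivation:
After 1 (parentNode): ul (no-op, stayed)
After 2 (lastChild): td
After 3 (previousSibling): tr
After 4 (parentNode): ul
After 5 (lastChild): td
After 6 (previousSibling): tr
After 7 (lastChild): div
After 8 (parentNode): tr
After 9 (previousSibling): tr (no-op, stayed)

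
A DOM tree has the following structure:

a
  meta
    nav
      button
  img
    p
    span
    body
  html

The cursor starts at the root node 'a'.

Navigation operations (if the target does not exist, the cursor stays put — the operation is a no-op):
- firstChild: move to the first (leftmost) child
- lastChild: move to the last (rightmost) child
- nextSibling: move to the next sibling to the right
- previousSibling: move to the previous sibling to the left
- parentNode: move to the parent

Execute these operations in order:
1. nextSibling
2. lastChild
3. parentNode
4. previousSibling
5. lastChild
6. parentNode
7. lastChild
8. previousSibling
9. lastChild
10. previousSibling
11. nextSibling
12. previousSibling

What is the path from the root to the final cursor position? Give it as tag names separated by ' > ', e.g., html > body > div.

After 1 (nextSibling): a (no-op, stayed)
After 2 (lastChild): html
After 3 (parentNode): a
After 4 (previousSibling): a (no-op, stayed)
After 5 (lastChild): html
After 6 (parentNode): a
After 7 (lastChild): html
After 8 (previousSibling): img
After 9 (lastChild): body
After 10 (previousSibling): span
After 11 (nextSibling): body
After 12 (previousSibling): span

Answer: a > img > span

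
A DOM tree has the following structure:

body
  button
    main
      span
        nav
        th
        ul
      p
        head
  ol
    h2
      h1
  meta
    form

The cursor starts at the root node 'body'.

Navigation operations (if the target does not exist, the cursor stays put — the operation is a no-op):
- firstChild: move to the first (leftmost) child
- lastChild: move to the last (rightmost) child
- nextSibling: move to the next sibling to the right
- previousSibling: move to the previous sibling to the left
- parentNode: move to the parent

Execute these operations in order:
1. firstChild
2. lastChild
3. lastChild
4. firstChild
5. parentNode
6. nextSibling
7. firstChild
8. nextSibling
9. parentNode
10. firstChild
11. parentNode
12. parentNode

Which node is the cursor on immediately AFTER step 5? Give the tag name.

After 1 (firstChild): button
After 2 (lastChild): main
After 3 (lastChild): p
After 4 (firstChild): head
After 5 (parentNode): p

Answer: p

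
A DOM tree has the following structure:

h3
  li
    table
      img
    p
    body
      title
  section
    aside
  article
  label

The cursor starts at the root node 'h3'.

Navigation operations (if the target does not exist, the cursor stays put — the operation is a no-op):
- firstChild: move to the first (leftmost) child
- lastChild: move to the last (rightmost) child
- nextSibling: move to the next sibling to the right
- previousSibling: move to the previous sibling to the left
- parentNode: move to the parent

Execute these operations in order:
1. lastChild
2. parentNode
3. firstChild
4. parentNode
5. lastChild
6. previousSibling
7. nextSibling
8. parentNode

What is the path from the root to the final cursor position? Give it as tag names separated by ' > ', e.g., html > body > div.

Answer: h3

Derivation:
After 1 (lastChild): label
After 2 (parentNode): h3
After 3 (firstChild): li
After 4 (parentNode): h3
After 5 (lastChild): label
After 6 (previousSibling): article
After 7 (nextSibling): label
After 8 (parentNode): h3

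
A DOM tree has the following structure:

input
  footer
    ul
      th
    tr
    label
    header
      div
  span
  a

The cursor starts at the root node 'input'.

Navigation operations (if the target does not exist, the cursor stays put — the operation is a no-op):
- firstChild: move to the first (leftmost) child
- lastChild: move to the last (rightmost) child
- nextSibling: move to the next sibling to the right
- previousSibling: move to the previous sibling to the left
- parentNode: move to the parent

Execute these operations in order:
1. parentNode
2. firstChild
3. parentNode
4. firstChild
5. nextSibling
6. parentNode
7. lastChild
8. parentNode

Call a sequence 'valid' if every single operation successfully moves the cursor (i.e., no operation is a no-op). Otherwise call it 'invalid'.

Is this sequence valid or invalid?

Answer: invalid

Derivation:
After 1 (parentNode): input (no-op, stayed)
After 2 (firstChild): footer
After 3 (parentNode): input
After 4 (firstChild): footer
After 5 (nextSibling): span
After 6 (parentNode): input
After 7 (lastChild): a
After 8 (parentNode): input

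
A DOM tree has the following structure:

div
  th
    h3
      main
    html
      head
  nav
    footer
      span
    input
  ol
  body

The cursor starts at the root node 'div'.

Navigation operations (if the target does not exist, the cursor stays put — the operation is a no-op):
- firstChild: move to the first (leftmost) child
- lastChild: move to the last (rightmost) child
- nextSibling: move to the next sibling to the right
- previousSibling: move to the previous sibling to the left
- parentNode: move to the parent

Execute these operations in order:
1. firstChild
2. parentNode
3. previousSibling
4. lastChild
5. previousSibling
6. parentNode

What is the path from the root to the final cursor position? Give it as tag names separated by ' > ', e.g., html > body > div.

Answer: div

Derivation:
After 1 (firstChild): th
After 2 (parentNode): div
After 3 (previousSibling): div (no-op, stayed)
After 4 (lastChild): body
After 5 (previousSibling): ol
After 6 (parentNode): div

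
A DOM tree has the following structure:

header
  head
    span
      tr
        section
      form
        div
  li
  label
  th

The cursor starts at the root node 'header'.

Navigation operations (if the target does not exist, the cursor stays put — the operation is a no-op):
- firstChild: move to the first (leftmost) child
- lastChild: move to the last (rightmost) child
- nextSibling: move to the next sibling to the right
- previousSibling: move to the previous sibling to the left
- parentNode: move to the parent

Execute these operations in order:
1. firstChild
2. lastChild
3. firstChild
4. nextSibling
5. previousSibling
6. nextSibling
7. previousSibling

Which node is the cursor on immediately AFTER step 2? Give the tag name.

After 1 (firstChild): head
After 2 (lastChild): span

Answer: span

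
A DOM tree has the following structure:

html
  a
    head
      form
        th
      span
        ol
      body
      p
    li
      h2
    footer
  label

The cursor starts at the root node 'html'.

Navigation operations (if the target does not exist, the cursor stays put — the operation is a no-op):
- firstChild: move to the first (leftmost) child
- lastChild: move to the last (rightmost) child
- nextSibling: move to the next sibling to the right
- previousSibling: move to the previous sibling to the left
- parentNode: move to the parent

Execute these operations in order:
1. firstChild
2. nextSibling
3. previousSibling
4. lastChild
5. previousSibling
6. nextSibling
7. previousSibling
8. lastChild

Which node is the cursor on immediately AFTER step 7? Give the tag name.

After 1 (firstChild): a
After 2 (nextSibling): label
After 3 (previousSibling): a
After 4 (lastChild): footer
After 5 (previousSibling): li
After 6 (nextSibling): footer
After 7 (previousSibling): li

Answer: li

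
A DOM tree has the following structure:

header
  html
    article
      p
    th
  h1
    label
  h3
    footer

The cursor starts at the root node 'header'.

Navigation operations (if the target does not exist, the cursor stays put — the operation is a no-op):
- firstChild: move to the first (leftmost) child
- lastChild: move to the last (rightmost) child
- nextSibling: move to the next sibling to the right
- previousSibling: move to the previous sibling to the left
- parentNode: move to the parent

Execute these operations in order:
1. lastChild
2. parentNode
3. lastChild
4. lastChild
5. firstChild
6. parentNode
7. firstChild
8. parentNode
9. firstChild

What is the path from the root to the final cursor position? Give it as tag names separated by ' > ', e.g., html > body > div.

After 1 (lastChild): h3
After 2 (parentNode): header
After 3 (lastChild): h3
After 4 (lastChild): footer
After 5 (firstChild): footer (no-op, stayed)
After 6 (parentNode): h3
After 7 (firstChild): footer
After 8 (parentNode): h3
After 9 (firstChild): footer

Answer: header > h3 > footer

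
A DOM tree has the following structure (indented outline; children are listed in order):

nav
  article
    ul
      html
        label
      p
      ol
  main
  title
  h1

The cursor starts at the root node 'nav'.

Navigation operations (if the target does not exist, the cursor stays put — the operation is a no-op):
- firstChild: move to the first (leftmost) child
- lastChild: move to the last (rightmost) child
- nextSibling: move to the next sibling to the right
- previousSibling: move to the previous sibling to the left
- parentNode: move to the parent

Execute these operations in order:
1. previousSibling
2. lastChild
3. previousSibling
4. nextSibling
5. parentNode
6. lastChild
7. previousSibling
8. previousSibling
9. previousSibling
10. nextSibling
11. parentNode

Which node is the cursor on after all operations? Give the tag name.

Answer: nav

Derivation:
After 1 (previousSibling): nav (no-op, stayed)
After 2 (lastChild): h1
After 3 (previousSibling): title
After 4 (nextSibling): h1
After 5 (parentNode): nav
After 6 (lastChild): h1
After 7 (previousSibling): title
After 8 (previousSibling): main
After 9 (previousSibling): article
After 10 (nextSibling): main
After 11 (parentNode): nav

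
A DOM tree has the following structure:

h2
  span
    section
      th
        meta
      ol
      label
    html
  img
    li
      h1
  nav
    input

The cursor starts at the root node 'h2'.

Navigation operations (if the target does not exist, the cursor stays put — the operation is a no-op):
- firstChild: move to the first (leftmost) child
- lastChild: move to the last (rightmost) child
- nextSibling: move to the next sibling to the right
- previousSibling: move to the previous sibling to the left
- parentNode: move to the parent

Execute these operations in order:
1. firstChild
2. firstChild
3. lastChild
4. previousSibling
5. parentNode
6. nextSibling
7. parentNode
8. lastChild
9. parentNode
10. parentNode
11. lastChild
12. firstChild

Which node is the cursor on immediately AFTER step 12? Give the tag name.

Answer: input

Derivation:
After 1 (firstChild): span
After 2 (firstChild): section
After 3 (lastChild): label
After 4 (previousSibling): ol
After 5 (parentNode): section
After 6 (nextSibling): html
After 7 (parentNode): span
After 8 (lastChild): html
After 9 (parentNode): span
After 10 (parentNode): h2
After 11 (lastChild): nav
After 12 (firstChild): input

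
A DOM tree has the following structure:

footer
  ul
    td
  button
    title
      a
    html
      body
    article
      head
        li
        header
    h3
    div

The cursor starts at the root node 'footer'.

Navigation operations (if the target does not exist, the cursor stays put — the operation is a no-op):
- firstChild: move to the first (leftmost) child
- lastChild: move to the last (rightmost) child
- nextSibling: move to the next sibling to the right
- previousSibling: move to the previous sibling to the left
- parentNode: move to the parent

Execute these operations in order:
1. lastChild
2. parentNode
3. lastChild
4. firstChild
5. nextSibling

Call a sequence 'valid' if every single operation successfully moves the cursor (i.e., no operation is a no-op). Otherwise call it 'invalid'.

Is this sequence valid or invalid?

Answer: valid

Derivation:
After 1 (lastChild): button
After 2 (parentNode): footer
After 3 (lastChild): button
After 4 (firstChild): title
After 5 (nextSibling): html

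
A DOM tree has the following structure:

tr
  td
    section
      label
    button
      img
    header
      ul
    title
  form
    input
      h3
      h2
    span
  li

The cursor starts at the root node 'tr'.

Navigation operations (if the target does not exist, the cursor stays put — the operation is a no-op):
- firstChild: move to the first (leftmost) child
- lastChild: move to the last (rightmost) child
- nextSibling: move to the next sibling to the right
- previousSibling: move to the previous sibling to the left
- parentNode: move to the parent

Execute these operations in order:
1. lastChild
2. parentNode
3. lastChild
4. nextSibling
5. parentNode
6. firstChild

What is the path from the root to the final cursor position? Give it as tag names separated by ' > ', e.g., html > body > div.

Answer: tr > td

Derivation:
After 1 (lastChild): li
After 2 (parentNode): tr
After 3 (lastChild): li
After 4 (nextSibling): li (no-op, stayed)
After 5 (parentNode): tr
After 6 (firstChild): td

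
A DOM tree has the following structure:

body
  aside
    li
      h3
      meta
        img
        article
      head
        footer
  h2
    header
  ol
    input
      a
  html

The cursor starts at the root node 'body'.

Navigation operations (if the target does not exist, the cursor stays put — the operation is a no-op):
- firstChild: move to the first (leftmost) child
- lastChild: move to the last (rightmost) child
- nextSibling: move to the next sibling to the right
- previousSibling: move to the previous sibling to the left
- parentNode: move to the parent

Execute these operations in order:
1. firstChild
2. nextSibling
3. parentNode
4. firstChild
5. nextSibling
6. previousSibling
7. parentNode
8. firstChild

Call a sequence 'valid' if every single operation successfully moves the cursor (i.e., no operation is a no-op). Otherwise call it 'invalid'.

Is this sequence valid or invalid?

Answer: valid

Derivation:
After 1 (firstChild): aside
After 2 (nextSibling): h2
After 3 (parentNode): body
After 4 (firstChild): aside
After 5 (nextSibling): h2
After 6 (previousSibling): aside
After 7 (parentNode): body
After 8 (firstChild): aside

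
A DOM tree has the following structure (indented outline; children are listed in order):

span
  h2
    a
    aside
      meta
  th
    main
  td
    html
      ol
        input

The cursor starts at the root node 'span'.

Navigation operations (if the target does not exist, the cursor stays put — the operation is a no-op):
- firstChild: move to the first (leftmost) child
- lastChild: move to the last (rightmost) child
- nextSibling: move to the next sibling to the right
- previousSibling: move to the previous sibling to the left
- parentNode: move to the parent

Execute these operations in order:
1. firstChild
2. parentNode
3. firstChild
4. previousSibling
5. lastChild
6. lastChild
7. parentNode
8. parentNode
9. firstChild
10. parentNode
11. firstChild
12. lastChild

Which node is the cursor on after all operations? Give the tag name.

After 1 (firstChild): h2
After 2 (parentNode): span
After 3 (firstChild): h2
After 4 (previousSibling): h2 (no-op, stayed)
After 5 (lastChild): aside
After 6 (lastChild): meta
After 7 (parentNode): aside
After 8 (parentNode): h2
After 9 (firstChild): a
After 10 (parentNode): h2
After 11 (firstChild): a
After 12 (lastChild): a (no-op, stayed)

Answer: a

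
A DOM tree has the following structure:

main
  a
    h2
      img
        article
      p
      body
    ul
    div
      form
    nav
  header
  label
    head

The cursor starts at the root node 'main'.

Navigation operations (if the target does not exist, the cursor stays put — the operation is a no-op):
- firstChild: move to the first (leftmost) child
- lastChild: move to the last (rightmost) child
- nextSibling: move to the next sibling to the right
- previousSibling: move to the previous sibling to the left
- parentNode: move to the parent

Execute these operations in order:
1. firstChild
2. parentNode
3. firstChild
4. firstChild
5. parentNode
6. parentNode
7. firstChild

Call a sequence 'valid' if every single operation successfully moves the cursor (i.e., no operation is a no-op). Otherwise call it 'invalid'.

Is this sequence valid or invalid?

After 1 (firstChild): a
After 2 (parentNode): main
After 3 (firstChild): a
After 4 (firstChild): h2
After 5 (parentNode): a
After 6 (parentNode): main
After 7 (firstChild): a

Answer: valid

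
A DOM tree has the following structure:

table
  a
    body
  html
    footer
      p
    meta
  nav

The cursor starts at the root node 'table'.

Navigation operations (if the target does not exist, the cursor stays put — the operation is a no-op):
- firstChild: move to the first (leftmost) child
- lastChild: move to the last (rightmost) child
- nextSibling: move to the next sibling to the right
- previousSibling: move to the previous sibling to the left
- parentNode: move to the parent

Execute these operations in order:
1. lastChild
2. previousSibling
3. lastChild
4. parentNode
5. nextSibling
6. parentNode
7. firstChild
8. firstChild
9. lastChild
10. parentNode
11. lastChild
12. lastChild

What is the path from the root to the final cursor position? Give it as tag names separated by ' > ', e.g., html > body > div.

Answer: table > a > body

Derivation:
After 1 (lastChild): nav
After 2 (previousSibling): html
After 3 (lastChild): meta
After 4 (parentNode): html
After 5 (nextSibling): nav
After 6 (parentNode): table
After 7 (firstChild): a
After 8 (firstChild): body
After 9 (lastChild): body (no-op, stayed)
After 10 (parentNode): a
After 11 (lastChild): body
After 12 (lastChild): body (no-op, stayed)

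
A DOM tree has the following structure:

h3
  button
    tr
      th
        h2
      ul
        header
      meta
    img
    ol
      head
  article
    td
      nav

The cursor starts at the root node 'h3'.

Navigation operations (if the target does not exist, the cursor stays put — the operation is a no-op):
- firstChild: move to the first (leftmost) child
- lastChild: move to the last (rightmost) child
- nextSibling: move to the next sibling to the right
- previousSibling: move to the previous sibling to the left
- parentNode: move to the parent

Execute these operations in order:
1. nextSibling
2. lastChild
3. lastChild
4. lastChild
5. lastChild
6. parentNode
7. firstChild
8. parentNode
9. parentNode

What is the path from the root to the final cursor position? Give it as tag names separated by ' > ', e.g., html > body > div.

Answer: h3 > article

Derivation:
After 1 (nextSibling): h3 (no-op, stayed)
After 2 (lastChild): article
After 3 (lastChild): td
After 4 (lastChild): nav
After 5 (lastChild): nav (no-op, stayed)
After 6 (parentNode): td
After 7 (firstChild): nav
After 8 (parentNode): td
After 9 (parentNode): article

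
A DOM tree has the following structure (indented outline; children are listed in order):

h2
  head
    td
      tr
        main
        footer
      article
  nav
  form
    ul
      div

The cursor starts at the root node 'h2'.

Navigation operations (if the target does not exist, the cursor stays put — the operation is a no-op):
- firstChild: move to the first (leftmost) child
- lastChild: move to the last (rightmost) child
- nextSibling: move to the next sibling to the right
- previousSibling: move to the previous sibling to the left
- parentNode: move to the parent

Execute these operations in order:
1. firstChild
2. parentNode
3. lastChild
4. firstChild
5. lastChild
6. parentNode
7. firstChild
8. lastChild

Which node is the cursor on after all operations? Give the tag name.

Answer: div

Derivation:
After 1 (firstChild): head
After 2 (parentNode): h2
After 3 (lastChild): form
After 4 (firstChild): ul
After 5 (lastChild): div
After 6 (parentNode): ul
After 7 (firstChild): div
After 8 (lastChild): div (no-op, stayed)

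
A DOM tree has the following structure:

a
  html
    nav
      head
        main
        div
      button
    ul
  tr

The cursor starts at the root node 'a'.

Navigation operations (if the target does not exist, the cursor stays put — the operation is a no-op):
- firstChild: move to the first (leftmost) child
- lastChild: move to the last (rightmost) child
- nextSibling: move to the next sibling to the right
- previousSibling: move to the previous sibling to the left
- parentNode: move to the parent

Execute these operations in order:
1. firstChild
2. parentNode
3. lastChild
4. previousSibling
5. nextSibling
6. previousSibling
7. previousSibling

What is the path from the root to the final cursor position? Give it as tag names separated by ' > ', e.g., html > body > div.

After 1 (firstChild): html
After 2 (parentNode): a
After 3 (lastChild): tr
After 4 (previousSibling): html
After 5 (nextSibling): tr
After 6 (previousSibling): html
After 7 (previousSibling): html (no-op, stayed)

Answer: a > html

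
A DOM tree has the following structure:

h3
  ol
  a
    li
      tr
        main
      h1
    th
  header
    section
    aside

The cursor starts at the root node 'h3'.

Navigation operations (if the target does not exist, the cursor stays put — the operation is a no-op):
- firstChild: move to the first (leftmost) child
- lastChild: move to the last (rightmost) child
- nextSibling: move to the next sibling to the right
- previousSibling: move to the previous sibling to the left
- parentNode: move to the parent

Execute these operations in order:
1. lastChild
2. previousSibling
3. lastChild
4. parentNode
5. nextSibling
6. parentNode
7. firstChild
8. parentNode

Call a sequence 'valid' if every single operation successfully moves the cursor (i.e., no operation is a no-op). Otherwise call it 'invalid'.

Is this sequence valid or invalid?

After 1 (lastChild): header
After 2 (previousSibling): a
After 3 (lastChild): th
After 4 (parentNode): a
After 5 (nextSibling): header
After 6 (parentNode): h3
After 7 (firstChild): ol
After 8 (parentNode): h3

Answer: valid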